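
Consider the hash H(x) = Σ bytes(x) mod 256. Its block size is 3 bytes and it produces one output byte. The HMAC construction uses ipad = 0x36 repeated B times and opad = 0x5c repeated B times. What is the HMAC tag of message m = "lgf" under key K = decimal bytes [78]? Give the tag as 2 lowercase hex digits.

Key decimal bytes [78] = 4e is 1 byte ≤ B = 3; zero-pad to 3 bytes: K' = 4e 00 00.
K' ⊕ ipad = 78 36 36.  K' ⊕ opad = 12 5c 5c.
Inner input = (K'⊕ipad) ∥ m = 78 36 36 ∥ 6c 67 66.
Inner hash: sum = 120+54+54+108+103+102 = 541; mod 256 = 29 → 1d.
Outer input = (K'⊕opad) ∥ inner = 12 5c 5c ∥ 1d.
Outer hash (tag): sum = 18+92+92+29 = 231 → e7.

e7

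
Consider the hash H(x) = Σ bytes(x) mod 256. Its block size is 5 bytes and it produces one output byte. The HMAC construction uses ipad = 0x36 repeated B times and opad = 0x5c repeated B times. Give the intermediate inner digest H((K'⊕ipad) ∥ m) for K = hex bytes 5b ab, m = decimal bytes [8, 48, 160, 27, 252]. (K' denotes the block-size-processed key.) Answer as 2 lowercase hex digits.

9b

Key hex bytes 5b ab is 2 bytes ≤ B = 5; zero-pad to 5 bytes: K' = 5b ab 00 00 00.
K' ⊕ ipad = 6d 9d 36 36 36.
Inner input = 6d 9d 36 36 36 ∥ 08 30 a0 1b fc.
Inner hash: sum = 109+157+54+54+54+8+48+160+27+252 = 923; mod 256 = 155 → 9b.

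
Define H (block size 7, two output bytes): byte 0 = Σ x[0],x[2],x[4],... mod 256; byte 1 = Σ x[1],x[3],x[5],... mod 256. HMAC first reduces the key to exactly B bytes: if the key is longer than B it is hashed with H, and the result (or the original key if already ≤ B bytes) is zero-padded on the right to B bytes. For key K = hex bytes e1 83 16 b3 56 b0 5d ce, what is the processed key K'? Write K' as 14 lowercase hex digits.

aab40000000000

|K| = 8 > B = 7, so first hash the key.
H(K): even-index sum = 426 mod 256 = 170; odd-index sum = 692 mod 256 = 180 → aa b4.
Zero-pad H(K) = aa b4 to 7 bytes: K' = aa b4 00 00 00 00 00.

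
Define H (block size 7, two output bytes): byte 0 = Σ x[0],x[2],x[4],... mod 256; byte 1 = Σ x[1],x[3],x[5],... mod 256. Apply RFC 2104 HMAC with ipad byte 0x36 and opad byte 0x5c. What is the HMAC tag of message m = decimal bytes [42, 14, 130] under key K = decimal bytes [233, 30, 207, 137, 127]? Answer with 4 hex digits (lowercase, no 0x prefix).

90d8

Key decimal bytes [233, 30, 207, 137, 127] = e9 1e cf 89 7f is 5 bytes ≤ B = 7; zero-pad to 7 bytes: K' = e9 1e cf 89 7f 00 00.
K' ⊕ ipad = df 28 f9 bf 49 36 36.  K' ⊕ opad = b5 42 93 d5 23 5c 5c.
Inner input = (K'⊕ipad) ∥ m = df 28 f9 bf 49 36 36 ∥ 2a 0e 82.
Inner hash: even-index sum = 613 mod 256 = 101; odd-index sum = 457 mod 256 = 201 → 65 c9.
Outer input = (K'⊕opad) ∥ inner = b5 42 93 d5 23 5c 5c ∥ 65 c9.
Outer hash (tag): even-index sum = 656 mod 256 = 144; odd-index sum = 472 mod 256 = 216 → 90 d8.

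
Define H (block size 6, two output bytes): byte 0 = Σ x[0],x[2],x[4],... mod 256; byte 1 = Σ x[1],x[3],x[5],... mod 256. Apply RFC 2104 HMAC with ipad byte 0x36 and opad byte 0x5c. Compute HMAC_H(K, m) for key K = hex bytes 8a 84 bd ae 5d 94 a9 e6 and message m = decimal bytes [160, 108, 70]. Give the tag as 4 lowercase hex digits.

961a

Key hex bytes 8a 84 bd ae 5d 94 a9 e6 is 8 bytes > B = 6, so hash it first: H(key) = 4d ac, then zero-pad to 6 bytes: K' = 4d ac 00 00 00 00.
K' ⊕ ipad = 7b 9a 36 36 36 36.  K' ⊕ opad = 11 f0 5c 5c 5c 5c.
Inner input = (K'⊕ipad) ∥ m = 7b 9a 36 36 36 36 ∥ a0 6c 46.
Inner hash: even-index sum = 461 mod 256 = 205; odd-index sum = 370 mod 256 = 114 → cd 72.
Outer input = (K'⊕opad) ∥ inner = 11 f0 5c 5c 5c 5c ∥ cd 72.
Outer hash (tag): even-index sum = 406 mod 256 = 150; odd-index sum = 538 mod 256 = 26 → 96 1a.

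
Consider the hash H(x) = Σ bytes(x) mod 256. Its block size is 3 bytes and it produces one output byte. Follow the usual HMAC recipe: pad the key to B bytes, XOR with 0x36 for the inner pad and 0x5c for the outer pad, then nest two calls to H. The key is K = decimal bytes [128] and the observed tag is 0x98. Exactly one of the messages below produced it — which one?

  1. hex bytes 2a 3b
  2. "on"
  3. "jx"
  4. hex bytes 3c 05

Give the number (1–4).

Key decimal bytes [128] = 80 is 1 byte ≤ B = 3; zero-pad to 3 bytes: K' = 80 00 00.
K' ⊕ ipad = b6 36 36; K' ⊕ opad = dc 5c 5c.
m1: inner = H(b6 36 36 2a 3b) = 87; tag = H(dc 5c 5c 87) = 1b
m2: inner = H(b6 36 36 6f 6e) = ff; tag = H(dc 5c 5c ff) = 93
m3: inner = H(b6 36 36 6a 78) = 04; tag = H(dc 5c 5c 04) = 98 ← matches
m4: inner = H(b6 36 36 3c 05) = 63; tag = H(dc 5c 5c 63) = f7

3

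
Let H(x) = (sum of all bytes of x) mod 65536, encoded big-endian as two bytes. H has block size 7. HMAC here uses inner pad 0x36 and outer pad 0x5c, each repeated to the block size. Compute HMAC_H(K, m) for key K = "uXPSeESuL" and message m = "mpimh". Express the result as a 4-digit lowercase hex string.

Key "uXPSeESuL" = 75 58 50 53 65 45 53 75 4c is 9 bytes > B = 7, so hash it first: H(key) = 03 2e, then zero-pad to 7 bytes: K' = 03 2e 00 00 00 00 00.
K' ⊕ ipad = 35 18 36 36 36 36 36.  K' ⊕ opad = 5f 72 5c 5c 5c 5c 5c.
Inner input = (K'⊕ipad) ∥ m = 35 18 36 36 36 36 36 ∥ 6d 70 69 6d 68.
Inner hash: sum = 53+24+54+54+54+54+54+109+112+105+109+104 = 886 → 03 76.
Outer input = (K'⊕opad) ∥ inner = 5f 72 5c 5c 5c 5c 5c ∥ 03 76.
Outer hash (tag): sum = 95+114+92+92+92+92+92+3+118 = 790 → 03 16.

0316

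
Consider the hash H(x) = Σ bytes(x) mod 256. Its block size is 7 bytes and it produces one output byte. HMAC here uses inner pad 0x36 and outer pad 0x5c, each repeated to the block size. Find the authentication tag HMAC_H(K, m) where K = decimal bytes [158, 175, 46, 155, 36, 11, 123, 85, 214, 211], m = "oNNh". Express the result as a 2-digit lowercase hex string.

Key decimal bytes [158, 175, 46, 155, 36, 11, 123, 85, 214, 211] = 9e af 2e 9b 24 0b 7b 55 d6 d3 is 10 bytes > B = 7, so hash it first: H(key) = be, then zero-pad to 7 bytes: K' = be 00 00 00 00 00 00.
K' ⊕ ipad = 88 36 36 36 36 36 36.  K' ⊕ opad = e2 5c 5c 5c 5c 5c 5c.
Inner input = (K'⊕ipad) ∥ m = 88 36 36 36 36 36 36 ∥ 6f 4e 4e 68.
Inner hash: sum = 136+54+54+54+54+54+54+111+78+78+104 = 831; mod 256 = 63 → 3f.
Outer input = (K'⊕opad) ∥ inner = e2 5c 5c 5c 5c 5c 5c ∥ 3f.
Outer hash (tag): sum = 226+92+92+92+92+92+92+63 = 841; mod 256 = 73 → 49.

49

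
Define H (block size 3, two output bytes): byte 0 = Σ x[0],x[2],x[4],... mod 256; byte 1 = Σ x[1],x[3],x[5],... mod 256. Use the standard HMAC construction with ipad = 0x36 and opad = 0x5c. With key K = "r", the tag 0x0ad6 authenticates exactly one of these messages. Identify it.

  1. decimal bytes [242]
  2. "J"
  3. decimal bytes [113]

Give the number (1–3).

2

Key "r" = 72 is 1 byte ≤ B = 3; zero-pad to 3 bytes: K' = 72 00 00.
K' ⊕ ipad = 44 36 36; K' ⊕ opad = 2e 5c 5c.
m1: inner = H(44 36 36 f2) = 7a 28; tag = H(2e 5c 5c 7a 28) = b2d6
m2: inner = H(44 36 36 4a) = 7a 80; tag = H(2e 5c 5c 7a 80) = 0ad6 ← matches
m3: inner = H(44 36 36 71) = 7a a7; tag = H(2e 5c 5c 7a a7) = 31d6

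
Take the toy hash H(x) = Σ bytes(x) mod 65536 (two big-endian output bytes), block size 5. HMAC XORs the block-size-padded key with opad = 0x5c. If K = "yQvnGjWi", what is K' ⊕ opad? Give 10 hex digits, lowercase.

Key "yQvnGjWi" = 79 51 76 6e 47 6a 57 69 is 8 bytes > B = 5, so hash it first: H(key) = 03 1f, then zero-pad to 5 bytes: K' = 03 1f 00 00 00.
XOR each byte with 0x5c: 03⊕5c=5f, 1f⊕5c=43, 00⊕5c=5c, 00⊕5c=5c, 00⊕5c=5c.

5f435c5c5c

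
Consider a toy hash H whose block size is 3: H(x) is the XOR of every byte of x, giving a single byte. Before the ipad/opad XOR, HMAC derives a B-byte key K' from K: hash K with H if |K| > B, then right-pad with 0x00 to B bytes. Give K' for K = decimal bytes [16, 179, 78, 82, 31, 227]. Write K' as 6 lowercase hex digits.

430000

|K| = 6 > B = 3, so first hash the key.
H(K): XOR 10⊕b3⊕4e⊕52⊕1f⊕e3 = 43.
Zero-pad H(K) = 43 to 3 bytes: K' = 43 00 00.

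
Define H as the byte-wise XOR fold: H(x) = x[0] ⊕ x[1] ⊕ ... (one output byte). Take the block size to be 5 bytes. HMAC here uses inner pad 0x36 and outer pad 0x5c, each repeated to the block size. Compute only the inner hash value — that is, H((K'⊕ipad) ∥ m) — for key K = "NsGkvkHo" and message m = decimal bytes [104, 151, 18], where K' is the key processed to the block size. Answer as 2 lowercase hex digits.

Key "NsGkvkHo" = 4e 73 47 6b 76 6b 48 6f is 8 bytes > B = 5, so hash it first: H(key) = 2b, then zero-pad to 5 bytes: K' = 2b 00 00 00 00.
K' ⊕ ipad = 1d 36 36 36 36.
Inner input = 1d 36 36 36 36 ∥ 68 97 12.
Inner hash: XOR 1d⊕36⊕36⊕36⊕36⊕68⊕97⊕12 = f0.

f0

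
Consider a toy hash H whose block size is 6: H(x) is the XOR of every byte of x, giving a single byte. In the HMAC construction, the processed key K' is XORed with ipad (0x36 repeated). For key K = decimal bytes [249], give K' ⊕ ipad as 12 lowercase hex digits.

Key decimal bytes [249] = f9 is 1 byte ≤ B = 6; zero-pad to 6 bytes: K' = f9 00 00 00 00 00.
XOR each byte with 0x36: f9⊕36=cf, 00⊕36=36, 00⊕36=36, 00⊕36=36, 00⊕36=36, 00⊕36=36.

cf3636363636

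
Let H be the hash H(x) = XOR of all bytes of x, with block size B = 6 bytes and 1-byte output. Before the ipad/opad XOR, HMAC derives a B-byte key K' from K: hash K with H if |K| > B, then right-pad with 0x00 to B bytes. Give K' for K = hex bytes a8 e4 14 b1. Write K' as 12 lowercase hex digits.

Key hex bytes a8 e4 14 b1 is 4 bytes ≤ B = 6; zero-pad to 6 bytes: K' = a8 e4 14 b1 00 00.

a8e414b10000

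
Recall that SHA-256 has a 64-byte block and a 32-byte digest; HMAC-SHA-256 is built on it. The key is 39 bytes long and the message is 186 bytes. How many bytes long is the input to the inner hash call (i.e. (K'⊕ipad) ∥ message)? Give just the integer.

Key is 39 ≤ 64 bytes, zero-padded: |K'| = 64.
Inner input = (K'⊕ipad) ∥ m → 64 + 186 = 250 bytes.

250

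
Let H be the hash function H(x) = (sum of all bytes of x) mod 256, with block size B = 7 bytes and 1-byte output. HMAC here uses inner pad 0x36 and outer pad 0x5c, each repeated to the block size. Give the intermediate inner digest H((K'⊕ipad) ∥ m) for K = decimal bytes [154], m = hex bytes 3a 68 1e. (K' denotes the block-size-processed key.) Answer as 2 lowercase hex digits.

b0

Key decimal bytes [154] = 9a is 1 byte ≤ B = 7; zero-pad to 7 bytes: K' = 9a 00 00 00 00 00 00.
K' ⊕ ipad = ac 36 36 36 36 36 36.
Inner input = ac 36 36 36 36 36 36 ∥ 3a 68 1e.
Inner hash: sum = 172+54+54+54+54+54+54+58+104+30 = 688; mod 256 = 176 → b0.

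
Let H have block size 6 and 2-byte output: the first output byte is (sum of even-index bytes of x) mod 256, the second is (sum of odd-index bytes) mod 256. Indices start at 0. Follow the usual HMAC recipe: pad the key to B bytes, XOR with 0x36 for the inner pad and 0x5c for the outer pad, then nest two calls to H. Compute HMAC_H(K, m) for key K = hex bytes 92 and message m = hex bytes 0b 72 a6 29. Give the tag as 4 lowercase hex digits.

4751

Key hex bytes 92 is 1 byte ≤ B = 6; zero-pad to 6 bytes: K' = 92 00 00 00 00 00.
K' ⊕ ipad = a4 36 36 36 36 36.  K' ⊕ opad = ce 5c 5c 5c 5c 5c.
Inner input = (K'⊕ipad) ∥ m = a4 36 36 36 36 36 ∥ 0b 72 a6 29.
Inner hash: even-index sum = 449 mod 256 = 193; odd-index sum = 317 mod 256 = 61 → c1 3d.
Outer input = (K'⊕opad) ∥ inner = ce 5c 5c 5c 5c 5c ∥ c1 3d.
Outer hash (tag): even-index sum = 583 mod 256 = 71; odd-index sum = 337 mod 256 = 81 → 47 51.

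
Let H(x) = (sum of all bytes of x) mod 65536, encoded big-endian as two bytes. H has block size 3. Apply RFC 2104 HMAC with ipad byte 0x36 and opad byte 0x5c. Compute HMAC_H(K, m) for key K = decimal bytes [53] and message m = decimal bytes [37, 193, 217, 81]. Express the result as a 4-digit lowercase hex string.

01a2

Key decimal bytes [53] = 35 is 1 byte ≤ B = 3; zero-pad to 3 bytes: K' = 35 00 00.
K' ⊕ ipad = 03 36 36.  K' ⊕ opad = 69 5c 5c.
Inner input = (K'⊕ipad) ∥ m = 03 36 36 ∥ 25 c1 d9 51.
Inner hash: sum = 3+54+54+37+193+217+81 = 639 → 02 7f.
Outer input = (K'⊕opad) ∥ inner = 69 5c 5c ∥ 02 7f.
Outer hash (tag): sum = 105+92+92+2+127 = 418 → 01 a2.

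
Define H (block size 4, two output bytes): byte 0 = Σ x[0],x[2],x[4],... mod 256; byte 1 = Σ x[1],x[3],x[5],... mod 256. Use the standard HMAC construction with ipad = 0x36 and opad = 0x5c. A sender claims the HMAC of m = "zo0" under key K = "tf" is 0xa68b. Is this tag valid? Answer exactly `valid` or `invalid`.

Key "tf" = 74 66 is 2 bytes ≤ B = 4; zero-pad to 4 bytes: K' = 74 66 00 00.
K' ⊕ ipad = 42 50 36 36; K' ⊕ opad = 28 3a 5c 5c.
Inner hash: even-index sum = 290 mod 256 = 34; odd-index sum = 245 mod 256 = 245 → 22 f5.
Outer hash (recomputed tag): even-index sum = 166 mod 256 = 166; odd-index sum = 395 mod 256 = 139 → a6 8b.
Recomputed tag = a68b; claimed = a68b → match.

valid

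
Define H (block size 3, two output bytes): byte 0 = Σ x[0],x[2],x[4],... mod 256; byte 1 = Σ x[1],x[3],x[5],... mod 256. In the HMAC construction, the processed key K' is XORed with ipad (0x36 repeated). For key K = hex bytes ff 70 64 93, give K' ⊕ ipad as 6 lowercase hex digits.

553536

Key hex bytes ff 70 64 93 is 4 bytes > B = 3, so hash it first: H(key) = 63 03, then zero-pad to 3 bytes: K' = 63 03 00.
XOR each byte with 0x36: 63⊕36=55, 03⊕36=35, 00⊕36=36.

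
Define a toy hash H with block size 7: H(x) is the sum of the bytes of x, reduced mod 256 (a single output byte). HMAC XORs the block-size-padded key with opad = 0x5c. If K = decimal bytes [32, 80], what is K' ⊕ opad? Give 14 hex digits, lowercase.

Key decimal bytes [32, 80] = 20 50 is 2 bytes ≤ B = 7; zero-pad to 7 bytes: K' = 20 50 00 00 00 00 00.
XOR each byte with 0x5c: 20⊕5c=7c, 50⊕5c=0c, 00⊕5c=5c, 00⊕5c=5c, 00⊕5c=5c, 00⊕5c=5c, 00⊕5c=5c.

7c0c5c5c5c5c5c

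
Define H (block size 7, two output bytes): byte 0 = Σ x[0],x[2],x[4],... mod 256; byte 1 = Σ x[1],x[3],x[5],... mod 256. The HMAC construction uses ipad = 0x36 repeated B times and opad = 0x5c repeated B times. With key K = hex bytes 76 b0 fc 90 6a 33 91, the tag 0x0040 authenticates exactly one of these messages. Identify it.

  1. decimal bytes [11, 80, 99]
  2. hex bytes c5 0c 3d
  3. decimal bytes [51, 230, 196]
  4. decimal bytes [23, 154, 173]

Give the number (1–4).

2

Key hex bytes 76 b0 fc 90 6a 33 91 is exactly B = 7 bytes: K' = 76 b0 fc 90 6a 33 91.
K' ⊕ ipad = 40 86 ca a6 5c 05 a7; K' ⊕ opad = 2a ec a0 cc 36 6f cd.
m1: inner = H(40 86 ca a6 5c 05 a7 0b 50 63) = 5d 9f; tag = H(2a ec a0 cc 36 6f cd 5d 9f) = 6c84
m2: inner = H(40 86 ca a6 5c 05 a7 c5 0c 3d) = 19 33; tag = H(2a ec a0 cc 36 6f cd 19 33) = 0040 ← matches
m3: inner = H(40 86 ca a6 5c 05 a7 33 e6 c4) = f3 28; tag = H(2a ec a0 cc 36 6f cd f3 28) = f51a
m4: inner = H(40 86 ca a6 5c 05 a7 17 9a ad) = a7 f5; tag = H(2a ec a0 cc 36 6f cd a7 f5) = c2ce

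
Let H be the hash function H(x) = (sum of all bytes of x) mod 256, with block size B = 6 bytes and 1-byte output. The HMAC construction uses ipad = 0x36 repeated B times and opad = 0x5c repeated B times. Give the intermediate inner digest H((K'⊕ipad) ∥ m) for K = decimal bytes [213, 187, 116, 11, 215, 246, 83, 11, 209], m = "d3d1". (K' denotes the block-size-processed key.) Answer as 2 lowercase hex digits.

Key decimal bytes [213, 187, 116, 11, 215, 246, 83, 11, 209] = d5 bb 74 0b d7 f6 53 0b d1 is 9 bytes > B = 6, so hash it first: H(key) = 0b, then zero-pad to 6 bytes: K' = 0b 00 00 00 00 00.
K' ⊕ ipad = 3d 36 36 36 36 36.
Inner input = 3d 36 36 36 36 36 ∥ 64 33 64 31.
Inner hash: sum = 61+54+54+54+54+54+100+51+100+49 = 631; mod 256 = 119 → 77.

77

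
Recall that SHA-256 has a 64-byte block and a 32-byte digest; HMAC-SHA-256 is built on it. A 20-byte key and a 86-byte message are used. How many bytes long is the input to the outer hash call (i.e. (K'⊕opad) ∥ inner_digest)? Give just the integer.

96

Key is 20 ≤ 64 bytes, zero-padded: |K'| = 64.
Outer input = (K'⊕opad) ∥ H(inner) → 64 + 32 = 96 bytes.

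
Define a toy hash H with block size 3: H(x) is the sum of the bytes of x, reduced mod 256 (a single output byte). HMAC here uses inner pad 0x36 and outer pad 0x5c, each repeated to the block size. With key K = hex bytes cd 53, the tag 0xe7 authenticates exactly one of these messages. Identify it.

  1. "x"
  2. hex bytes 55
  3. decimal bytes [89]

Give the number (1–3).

2

Key hex bytes cd 53 is 2 bytes ≤ B = 3; zero-pad to 3 bytes: K' = cd 53 00.
K' ⊕ ipad = fb 65 36; K' ⊕ opad = 91 0f 5c.
m1: inner = H(fb 65 36 78) = 0e; tag = H(91 0f 5c 0e) = 0a
m2: inner = H(fb 65 36 55) = eb; tag = H(91 0f 5c eb) = e7 ← matches
m3: inner = H(fb 65 36 59) = ef; tag = H(91 0f 5c ef) = eb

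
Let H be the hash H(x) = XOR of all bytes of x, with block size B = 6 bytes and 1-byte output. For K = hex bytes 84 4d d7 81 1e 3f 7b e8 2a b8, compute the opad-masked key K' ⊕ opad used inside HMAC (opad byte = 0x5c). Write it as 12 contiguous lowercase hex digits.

e35c5c5c5c5c

Key hex bytes 84 4d d7 81 1e 3f 7b e8 2a b8 is 10 bytes > B = 6, so hash it first: H(key) = bf, then zero-pad to 6 bytes: K' = bf 00 00 00 00 00.
XOR each byte with 0x5c: bf⊕5c=e3, 00⊕5c=5c, 00⊕5c=5c, 00⊕5c=5c, 00⊕5c=5c, 00⊕5c=5c.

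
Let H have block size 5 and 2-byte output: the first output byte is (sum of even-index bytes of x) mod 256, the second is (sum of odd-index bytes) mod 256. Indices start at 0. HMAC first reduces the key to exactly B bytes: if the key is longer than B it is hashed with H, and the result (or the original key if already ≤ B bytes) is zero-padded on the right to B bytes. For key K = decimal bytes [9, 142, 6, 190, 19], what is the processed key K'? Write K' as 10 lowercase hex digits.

098e06be13

Key decimal bytes [9, 142, 6, 190, 19] = 09 8e 06 be 13 is exactly B = 5 bytes: K' = 09 8e 06 be 13.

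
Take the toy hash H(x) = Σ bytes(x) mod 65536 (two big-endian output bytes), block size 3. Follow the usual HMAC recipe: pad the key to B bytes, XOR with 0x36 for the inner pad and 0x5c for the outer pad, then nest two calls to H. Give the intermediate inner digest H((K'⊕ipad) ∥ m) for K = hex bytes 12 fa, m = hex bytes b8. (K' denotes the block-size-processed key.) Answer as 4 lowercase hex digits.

Key hex bytes 12 fa is 2 bytes ≤ B = 3; zero-pad to 3 bytes: K' = 12 fa 00.
K' ⊕ ipad = 24 cc 36.
Inner input = 24 cc 36 ∥ b8.
Inner hash: sum = 36+204+54+184 = 478 → 01 de.

01de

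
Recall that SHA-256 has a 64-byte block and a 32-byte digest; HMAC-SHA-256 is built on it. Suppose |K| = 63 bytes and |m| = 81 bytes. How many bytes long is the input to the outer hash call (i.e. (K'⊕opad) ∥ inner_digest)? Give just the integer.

Key is 63 ≤ 64 bytes, zero-padded: |K'| = 64.
Outer input = (K'⊕opad) ∥ H(inner) → 64 + 32 = 96 bytes.

96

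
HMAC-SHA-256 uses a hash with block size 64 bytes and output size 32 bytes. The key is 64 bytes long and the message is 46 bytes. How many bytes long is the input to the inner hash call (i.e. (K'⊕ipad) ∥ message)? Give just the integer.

110

Key is 64 ≤ 64 bytes, zero-padded: |K'| = 64.
Inner input = (K'⊕ipad) ∥ m → 64 + 46 = 110 bytes.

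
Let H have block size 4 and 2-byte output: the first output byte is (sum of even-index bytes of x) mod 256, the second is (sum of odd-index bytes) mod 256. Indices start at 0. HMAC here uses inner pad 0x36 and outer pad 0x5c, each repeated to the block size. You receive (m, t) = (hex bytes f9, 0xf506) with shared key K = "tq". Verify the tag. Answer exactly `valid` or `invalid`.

valid

Key "tq" = 74 71 is 2 bytes ≤ B = 4; zero-pad to 4 bytes: K' = 74 71 00 00.
K' ⊕ ipad = 42 47 36 36; K' ⊕ opad = 28 2d 5c 5c.
Inner hash: even-index sum = 369 mod 256 = 113; odd-index sum = 125 mod 256 = 125 → 71 7d.
Outer hash (recomputed tag): even-index sum = 245 mod 256 = 245; odd-index sum = 262 mod 256 = 6 → f5 06.
Recomputed tag = f506; claimed = f506 → match.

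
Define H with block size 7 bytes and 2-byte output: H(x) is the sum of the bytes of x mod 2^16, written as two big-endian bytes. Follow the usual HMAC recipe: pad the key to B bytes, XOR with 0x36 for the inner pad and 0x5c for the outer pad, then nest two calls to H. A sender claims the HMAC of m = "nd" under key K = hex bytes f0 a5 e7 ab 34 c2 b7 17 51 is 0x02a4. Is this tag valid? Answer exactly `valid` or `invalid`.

valid

Key hex bytes f0 a5 e7 ab 34 c2 b7 17 51 is 9 bytes > B = 7, so hash it first: H(key) = 05 3c, then zero-pad to 7 bytes: K' = 05 3c 00 00 00 00 00.
K' ⊕ ipad = 33 0a 36 36 36 36 36; K' ⊕ opad = 59 60 5c 5c 5c 5c 5c.
Inner hash: sum = 51+10+54+54+54+54+54+110+100 = 541 → 02 1d.
Outer hash (recomputed tag): sum = 89+96+92+92+92+92+92+2+29 = 676 → 02 a4.
Recomputed tag = 02a4; claimed = 02a4 → match.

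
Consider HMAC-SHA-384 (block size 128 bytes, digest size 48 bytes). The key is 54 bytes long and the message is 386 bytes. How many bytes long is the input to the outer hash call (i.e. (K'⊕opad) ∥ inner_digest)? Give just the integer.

176

Key is 54 ≤ 128 bytes, zero-padded: |K'| = 128.
Outer input = (K'⊕opad) ∥ H(inner) → 128 + 48 = 176 bytes.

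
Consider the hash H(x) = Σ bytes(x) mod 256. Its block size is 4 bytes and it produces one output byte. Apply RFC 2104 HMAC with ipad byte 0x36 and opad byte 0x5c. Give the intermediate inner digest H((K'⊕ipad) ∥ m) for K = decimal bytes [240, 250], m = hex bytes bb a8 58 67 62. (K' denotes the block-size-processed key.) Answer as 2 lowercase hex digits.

82

Key decimal bytes [240, 250] = f0 fa is 2 bytes ≤ B = 4; zero-pad to 4 bytes: K' = f0 fa 00 00.
K' ⊕ ipad = c6 cc 36 36.
Inner input = c6 cc 36 36 ∥ bb a8 58 67 62.
Inner hash: sum = 198+204+54+54+187+168+88+103+98 = 1154; mod 256 = 130 → 82.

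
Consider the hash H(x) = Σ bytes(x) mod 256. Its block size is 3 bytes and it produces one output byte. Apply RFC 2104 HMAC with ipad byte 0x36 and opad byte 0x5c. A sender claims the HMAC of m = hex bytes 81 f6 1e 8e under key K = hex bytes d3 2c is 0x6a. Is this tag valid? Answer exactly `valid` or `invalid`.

invalid

Key hex bytes d3 2c is 2 bytes ≤ B = 3; zero-pad to 3 bytes: K' = d3 2c 00.
K' ⊕ ipad = e5 1a 36; K' ⊕ opad = 8f 70 5c.
Inner hash: sum = 229+26+54+129+246+30+142 = 856; mod 256 = 88 → 58.
Outer hash (recomputed tag): sum = 143+112+92+88 = 435; mod 256 = 179 → b3.
Recomputed tag = b3; claimed = 6a → mismatch.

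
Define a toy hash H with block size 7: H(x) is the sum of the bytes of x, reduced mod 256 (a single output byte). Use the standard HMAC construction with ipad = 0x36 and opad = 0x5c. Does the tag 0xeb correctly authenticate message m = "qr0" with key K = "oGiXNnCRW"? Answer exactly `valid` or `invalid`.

valid

Key "oGiXNnCRW" = 6f 47 69 58 4e 6e 43 52 57 is 9 bytes > B = 7, so hash it first: H(key) = 1f, then zero-pad to 7 bytes: K' = 1f 00 00 00 00 00 00.
K' ⊕ ipad = 29 36 36 36 36 36 36; K' ⊕ opad = 43 5c 5c 5c 5c 5c 5c.
Inner hash: sum = 41+54+54+54+54+54+54+113+114+48 = 640; mod 256 = 128 → 80.
Outer hash (recomputed tag): sum = 67+92+92+92+92+92+92+128 = 747; mod 256 = 235 → eb.
Recomputed tag = eb; claimed = eb → match.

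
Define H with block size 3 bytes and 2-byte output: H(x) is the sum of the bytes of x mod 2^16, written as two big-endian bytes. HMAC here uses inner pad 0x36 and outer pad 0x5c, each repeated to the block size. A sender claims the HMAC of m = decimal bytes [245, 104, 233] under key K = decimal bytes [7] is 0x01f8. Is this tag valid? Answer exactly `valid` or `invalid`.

valid

Key decimal bytes [7] = 07 is 1 byte ≤ B = 3; zero-pad to 3 bytes: K' = 07 00 00.
K' ⊕ ipad = 31 36 36; K' ⊕ opad = 5b 5c 5c.
Inner hash: sum = 49+54+54+245+104+233 = 739 → 02 e3.
Outer hash (recomputed tag): sum = 91+92+92+2+227 = 504 → 01 f8.
Recomputed tag = 01f8; claimed = 01f8 → match.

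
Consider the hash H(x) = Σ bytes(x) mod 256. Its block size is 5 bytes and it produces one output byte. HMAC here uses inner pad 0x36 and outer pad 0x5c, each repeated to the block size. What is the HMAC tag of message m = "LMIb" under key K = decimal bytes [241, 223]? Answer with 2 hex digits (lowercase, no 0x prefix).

Key decimal bytes [241, 223] = f1 df is 2 bytes ≤ B = 5; zero-pad to 5 bytes: K' = f1 df 00 00 00.
K' ⊕ ipad = c7 e9 36 36 36.  K' ⊕ opad = ad 83 5c 5c 5c.
Inner input = (K'⊕ipad) ∥ m = c7 e9 36 36 36 ∥ 4c 4d 49 62.
Inner hash: sum = 199+233+54+54+54+76+77+73+98 = 918; mod 256 = 150 → 96.
Outer input = (K'⊕opad) ∥ inner = ad 83 5c 5c 5c ∥ 96.
Outer hash (tag): sum = 173+131+92+92+92+150 = 730; mod 256 = 218 → da.

da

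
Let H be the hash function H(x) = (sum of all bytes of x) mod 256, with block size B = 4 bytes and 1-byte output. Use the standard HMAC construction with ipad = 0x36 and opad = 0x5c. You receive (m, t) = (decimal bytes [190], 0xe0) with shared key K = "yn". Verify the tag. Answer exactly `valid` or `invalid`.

Key "yn" = 79 6e is 2 bytes ≤ B = 4; zero-pad to 4 bytes: K' = 79 6e 00 00.
K' ⊕ ipad = 4f 58 36 36; K' ⊕ opad = 25 32 5c 5c.
Inner hash: sum = 79+88+54+54+190 = 465; mod 256 = 209 → d1.
Outer hash (recomputed tag): sum = 37+50+92+92+209 = 480; mod 256 = 224 → e0.
Recomputed tag = e0; claimed = e0 → match.

valid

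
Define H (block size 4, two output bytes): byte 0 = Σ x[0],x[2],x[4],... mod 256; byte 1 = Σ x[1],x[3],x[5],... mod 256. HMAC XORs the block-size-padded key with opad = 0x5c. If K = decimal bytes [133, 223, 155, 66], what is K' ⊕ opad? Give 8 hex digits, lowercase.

Key decimal bytes [133, 223, 155, 66] = 85 df 9b 42 is exactly B = 4 bytes: K' = 85 df 9b 42.
XOR each byte with 0x5c: 85⊕5c=d9, df⊕5c=83, 9b⊕5c=c7, 42⊕5c=1e.

d983c71e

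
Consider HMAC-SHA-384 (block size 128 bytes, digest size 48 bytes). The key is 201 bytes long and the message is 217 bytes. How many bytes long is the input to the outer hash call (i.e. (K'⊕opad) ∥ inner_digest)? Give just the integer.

176

Key is 201 > 128 bytes, so it is hashed to 48 bytes then zero-padded to 128: |K'| = 128.
Outer input = (K'⊕opad) ∥ H(inner) → 128 + 48 = 176 bytes.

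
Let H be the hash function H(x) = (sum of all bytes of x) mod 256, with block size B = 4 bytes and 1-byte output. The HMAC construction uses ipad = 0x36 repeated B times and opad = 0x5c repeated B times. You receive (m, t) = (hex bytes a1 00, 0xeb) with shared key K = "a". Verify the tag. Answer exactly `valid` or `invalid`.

Key "a" = 61 is 1 byte ≤ B = 4; zero-pad to 4 bytes: K' = 61 00 00 00.
K' ⊕ ipad = 57 36 36 36; K' ⊕ opad = 3d 5c 5c 5c.
Inner hash: sum = 87+54+54+54+161+0 = 410; mod 256 = 154 → 9a.
Outer hash (recomputed tag): sum = 61+92+92+92+154 = 491; mod 256 = 235 → eb.
Recomputed tag = eb; claimed = eb → match.

valid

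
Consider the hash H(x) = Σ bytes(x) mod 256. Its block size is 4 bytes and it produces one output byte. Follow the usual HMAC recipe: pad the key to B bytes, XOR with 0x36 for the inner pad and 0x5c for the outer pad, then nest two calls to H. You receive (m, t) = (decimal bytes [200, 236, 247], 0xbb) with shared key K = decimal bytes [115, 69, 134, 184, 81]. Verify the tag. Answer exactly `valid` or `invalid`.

invalid

Key decimal bytes [115, 69, 134, 184, 81] = 73 45 86 b8 51 is 5 bytes > B = 4, so hash it first: H(key) = 47, then zero-pad to 4 bytes: K' = 47 00 00 00.
K' ⊕ ipad = 71 36 36 36; K' ⊕ opad = 1b 5c 5c 5c.
Inner hash: sum = 113+54+54+54+200+236+247 = 958; mod 256 = 190 → be.
Outer hash (recomputed tag): sum = 27+92+92+92+190 = 493; mod 256 = 237 → ed.
Recomputed tag = ed; claimed = bb → mismatch.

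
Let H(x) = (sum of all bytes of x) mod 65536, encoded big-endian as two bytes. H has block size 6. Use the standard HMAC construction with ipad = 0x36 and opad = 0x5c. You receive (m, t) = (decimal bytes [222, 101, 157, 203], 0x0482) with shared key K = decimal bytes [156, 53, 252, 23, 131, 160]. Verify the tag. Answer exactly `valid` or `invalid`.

Key decimal bytes [156, 53, 252, 23, 131, 160] = 9c 35 fc 17 83 a0 is exactly B = 6 bytes: K' = 9c 35 fc 17 83 a0.
K' ⊕ ipad = aa 03 ca 21 b5 96; K' ⊕ opad = c0 69 a0 4b df fc.
Inner hash: sum = 170+3+202+33+181+150+222+101+157+203 = 1422 → 05 8e.
Outer hash (recomputed tag): sum = 192+105+160+75+223+252+5+142 = 1154 → 04 82.
Recomputed tag = 0482; claimed = 0482 → match.

valid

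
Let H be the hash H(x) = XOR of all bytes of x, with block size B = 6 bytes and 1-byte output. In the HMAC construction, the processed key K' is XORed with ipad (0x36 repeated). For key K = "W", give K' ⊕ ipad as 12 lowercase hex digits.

613636363636

Key "W" = 57 is 1 byte ≤ B = 6; zero-pad to 6 bytes: K' = 57 00 00 00 00 00.
XOR each byte with 0x36: 57⊕36=61, 00⊕36=36, 00⊕36=36, 00⊕36=36, 00⊕36=36, 00⊕36=36.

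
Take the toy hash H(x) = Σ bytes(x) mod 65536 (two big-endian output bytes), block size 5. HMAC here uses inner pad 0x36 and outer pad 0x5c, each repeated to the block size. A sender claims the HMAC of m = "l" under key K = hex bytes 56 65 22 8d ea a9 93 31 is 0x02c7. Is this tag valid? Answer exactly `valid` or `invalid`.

invalid

Key hex bytes 56 65 22 8d ea a9 93 31 is 8 bytes > B = 5, so hash it first: H(key) = 03 c1, then zero-pad to 5 bytes: K' = 03 c1 00 00 00.
K' ⊕ ipad = 35 f7 36 36 36; K' ⊕ opad = 5f 9d 5c 5c 5c.
Inner hash: sum = 53+247+54+54+54+108 = 570 → 02 3a.
Outer hash (recomputed tag): sum = 95+157+92+92+92+2+58 = 588 → 02 4c.
Recomputed tag = 024c; claimed = 02c7 → mismatch.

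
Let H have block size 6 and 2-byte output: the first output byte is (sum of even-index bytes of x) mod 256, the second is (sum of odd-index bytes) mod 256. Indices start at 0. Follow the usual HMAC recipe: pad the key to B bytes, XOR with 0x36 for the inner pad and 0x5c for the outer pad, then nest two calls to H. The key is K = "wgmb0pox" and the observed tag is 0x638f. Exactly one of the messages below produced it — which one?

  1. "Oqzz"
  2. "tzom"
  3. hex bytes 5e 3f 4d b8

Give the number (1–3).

3

Key "wgmb0pox" = 77 67 6d 62 30 70 6f 78 is 8 bytes > B = 6, so hash it first: H(key) = 83 b1, then zero-pad to 6 bytes: K' = 83 b1 00 00 00 00.
K' ⊕ ipad = b5 87 36 36 36 36; K' ⊕ opad = df ed 5c 5c 5c 5c.
m1: inner = H(b5 87 36 36 36 36 4f 71 7a 7a) = ea de; tag = H(df ed 5c 5c 5c 5c ea de) = 8183
m2: inner = H(b5 87 36 36 36 36 74 7a 6f 6d) = 04 da; tag = H(df ed 5c 5c 5c 5c 04 da) = 9b7f
m3: inner = H(b5 87 36 36 36 36 5e 3f 4d b8) = cc ea; tag = H(df ed 5c 5c 5c 5c cc ea) = 638f ← matches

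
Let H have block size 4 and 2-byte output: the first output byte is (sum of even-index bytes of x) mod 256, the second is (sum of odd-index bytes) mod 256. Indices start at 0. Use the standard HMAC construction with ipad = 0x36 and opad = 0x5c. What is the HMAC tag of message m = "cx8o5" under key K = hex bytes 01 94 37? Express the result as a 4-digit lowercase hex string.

Key hex bytes 01 94 37 is 3 bytes ≤ B = 4; zero-pad to 4 bytes: K' = 01 94 37 00.
K' ⊕ ipad = 37 a2 01 36.  K' ⊕ opad = 5d c8 6b 5c.
Inner input = (K'⊕ipad) ∥ m = 37 a2 01 36 ∥ 63 78 38 6f 35.
Inner hash: even-index sum = 264 mod 256 = 8; odd-index sum = 447 mod 256 = 191 → 08 bf.
Outer input = (K'⊕opad) ∥ inner = 5d c8 6b 5c ∥ 08 bf.
Outer hash (tag): even-index sum = 208 mod 256 = 208; odd-index sum = 483 mod 256 = 227 → d0 e3.

d0e3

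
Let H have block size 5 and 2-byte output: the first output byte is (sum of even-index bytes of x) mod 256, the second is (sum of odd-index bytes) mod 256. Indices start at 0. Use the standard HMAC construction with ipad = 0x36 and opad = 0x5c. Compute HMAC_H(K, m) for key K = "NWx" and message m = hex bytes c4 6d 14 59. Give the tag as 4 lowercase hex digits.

0129

Key "NWx" = 4e 57 78 is 3 bytes ≤ B = 5; zero-pad to 5 bytes: K' = 4e 57 78 00 00.
K' ⊕ ipad = 78 61 4e 36 36.  K' ⊕ opad = 12 0b 24 5c 5c.
Inner input = (K'⊕ipad) ∥ m = 78 61 4e 36 36 ∥ c4 6d 14 59.
Inner hash: even-index sum = 450 mod 256 = 194; odd-index sum = 367 mod 256 = 111 → c2 6f.
Outer input = (K'⊕opad) ∥ inner = 12 0b 24 5c 5c ∥ c2 6f.
Outer hash (tag): even-index sum = 257 mod 256 = 1; odd-index sum = 297 mod 256 = 41 → 01 29.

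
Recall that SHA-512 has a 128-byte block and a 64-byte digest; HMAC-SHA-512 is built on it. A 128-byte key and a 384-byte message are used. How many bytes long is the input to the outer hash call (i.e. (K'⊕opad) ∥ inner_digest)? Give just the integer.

Key is 128 ≤ 128 bytes, zero-padded: |K'| = 128.
Outer input = (K'⊕opad) ∥ H(inner) → 128 + 64 = 192 bytes.

192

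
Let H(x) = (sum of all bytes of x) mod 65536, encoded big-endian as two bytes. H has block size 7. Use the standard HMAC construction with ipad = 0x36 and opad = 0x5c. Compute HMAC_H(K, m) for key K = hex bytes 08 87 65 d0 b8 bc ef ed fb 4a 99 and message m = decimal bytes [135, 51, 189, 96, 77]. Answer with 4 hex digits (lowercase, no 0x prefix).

Key hex bytes 08 87 65 d0 b8 bc ef ed fb 4a 99 is 11 bytes > B = 7, so hash it first: H(key) = 06 f2, then zero-pad to 7 bytes: K' = 06 f2 00 00 00 00 00.
K' ⊕ ipad = 30 c4 36 36 36 36 36.  K' ⊕ opad = 5a ae 5c 5c 5c 5c 5c.
Inner input = (K'⊕ipad) ∥ m = 30 c4 36 36 36 36 36 ∥ 87 33 bd 60 4d.
Inner hash: sum = 48+196+54+54+54+54+54+135+51+189+96+77 = 1062 → 04 26.
Outer input = (K'⊕opad) ∥ inner = 5a ae 5c 5c 5c 5c 5c ∥ 04 26.
Outer hash (tag): sum = 90+174+92+92+92+92+92+4+38 = 766 → 02 fe.

02fe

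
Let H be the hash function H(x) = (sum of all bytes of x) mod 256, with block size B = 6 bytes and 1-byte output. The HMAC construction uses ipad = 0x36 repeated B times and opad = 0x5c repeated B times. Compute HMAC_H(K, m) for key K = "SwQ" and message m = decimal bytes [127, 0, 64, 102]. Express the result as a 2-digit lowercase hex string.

2f

Key "SwQ" = 53 77 51 is 3 bytes ≤ B = 6; zero-pad to 6 bytes: K' = 53 77 51 00 00 00.
K' ⊕ ipad = 65 41 67 36 36 36.  K' ⊕ opad = 0f 2b 0d 5c 5c 5c.
Inner input = (K'⊕ipad) ∥ m = 65 41 67 36 36 36 ∥ 7f 00 40 66.
Inner hash: sum = 101+65+103+54+54+54+127+0+64+102 = 724; mod 256 = 212 → d4.
Outer input = (K'⊕opad) ∥ inner = 0f 2b 0d 5c 5c 5c ∥ d4.
Outer hash (tag): sum = 15+43+13+92+92+92+212 = 559; mod 256 = 47 → 2f.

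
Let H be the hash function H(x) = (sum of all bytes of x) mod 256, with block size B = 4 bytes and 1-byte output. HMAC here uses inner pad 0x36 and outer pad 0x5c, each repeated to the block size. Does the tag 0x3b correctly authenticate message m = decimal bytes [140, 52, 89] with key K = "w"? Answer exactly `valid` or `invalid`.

valid

Key "w" = 77 is 1 byte ≤ B = 4; zero-pad to 4 bytes: K' = 77 00 00 00.
K' ⊕ ipad = 41 36 36 36; K' ⊕ opad = 2b 5c 5c 5c.
Inner hash: sum = 65+54+54+54+140+52+89 = 508; mod 256 = 252 → fc.
Outer hash (recomputed tag): sum = 43+92+92+92+252 = 571; mod 256 = 59 → 3b.
Recomputed tag = 3b; claimed = 3b → match.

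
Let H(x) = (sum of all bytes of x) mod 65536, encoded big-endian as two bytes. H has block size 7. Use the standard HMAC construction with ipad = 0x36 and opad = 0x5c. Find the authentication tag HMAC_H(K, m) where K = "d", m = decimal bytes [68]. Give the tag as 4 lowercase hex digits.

Key "d" = 64 is 1 byte ≤ B = 7; zero-pad to 7 bytes: K' = 64 00 00 00 00 00 00.
K' ⊕ ipad = 52 36 36 36 36 36 36.  K' ⊕ opad = 38 5c 5c 5c 5c 5c 5c.
Inner input = (K'⊕ipad) ∥ m = 52 36 36 36 36 36 36 ∥ 44.
Inner hash: sum = 82+54+54+54+54+54+54+68 = 474 → 01 da.
Outer input = (K'⊕opad) ∥ inner = 38 5c 5c 5c 5c 5c 5c ∥ 01 da.
Outer hash (tag): sum = 56+92+92+92+92+92+92+1+218 = 827 → 03 3b.

033b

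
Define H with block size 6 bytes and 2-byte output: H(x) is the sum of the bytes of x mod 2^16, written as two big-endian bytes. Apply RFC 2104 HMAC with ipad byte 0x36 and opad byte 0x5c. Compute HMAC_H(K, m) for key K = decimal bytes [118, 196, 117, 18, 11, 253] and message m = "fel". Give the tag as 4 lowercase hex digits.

030c

Key decimal bytes [118, 196, 117, 18, 11, 253] = 76 c4 75 12 0b fd is exactly B = 6 bytes: K' = 76 c4 75 12 0b fd.
K' ⊕ ipad = 40 f2 43 24 3d cb.  K' ⊕ opad = 2a 98 29 4e 57 a1.
Inner input = (K'⊕ipad) ∥ m = 40 f2 43 24 3d cb ∥ 66 65 6c.
Inner hash: sum = 64+242+67+36+61+203+102+101+108 = 984 → 03 d8.
Outer input = (K'⊕opad) ∥ inner = 2a 98 29 4e 57 a1 ∥ 03 d8.
Outer hash (tag): sum = 42+152+41+78+87+161+3+216 = 780 → 03 0c.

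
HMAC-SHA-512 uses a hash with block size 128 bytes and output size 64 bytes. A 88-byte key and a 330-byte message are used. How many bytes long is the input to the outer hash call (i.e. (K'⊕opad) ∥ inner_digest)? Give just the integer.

Key is 88 ≤ 128 bytes, zero-padded: |K'| = 128.
Outer input = (K'⊕opad) ∥ H(inner) → 128 + 64 = 192 bytes.

192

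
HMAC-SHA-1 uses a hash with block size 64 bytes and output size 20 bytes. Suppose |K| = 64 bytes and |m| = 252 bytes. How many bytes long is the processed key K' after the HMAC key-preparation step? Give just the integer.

64

Key is 64 ≤ 64 bytes, zero-padded: |K'| = 64.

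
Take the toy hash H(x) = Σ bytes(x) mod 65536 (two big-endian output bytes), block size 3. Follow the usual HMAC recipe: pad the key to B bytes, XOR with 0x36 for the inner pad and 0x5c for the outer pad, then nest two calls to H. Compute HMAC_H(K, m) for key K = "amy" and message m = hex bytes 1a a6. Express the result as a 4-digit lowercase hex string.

Key "amy" = 61 6d 79 is exactly B = 3 bytes: K' = 61 6d 79.
K' ⊕ ipad = 57 5b 4f.  K' ⊕ opad = 3d 31 25.
Inner input = (K'⊕ipad) ∥ m = 57 5b 4f ∥ 1a a6.
Inner hash: sum = 87+91+79+26+166 = 449 → 01 c1.
Outer input = (K'⊕opad) ∥ inner = 3d 31 25 ∥ 01 c1.
Outer hash (tag): sum = 61+49+37+1+193 = 341 → 01 55.

0155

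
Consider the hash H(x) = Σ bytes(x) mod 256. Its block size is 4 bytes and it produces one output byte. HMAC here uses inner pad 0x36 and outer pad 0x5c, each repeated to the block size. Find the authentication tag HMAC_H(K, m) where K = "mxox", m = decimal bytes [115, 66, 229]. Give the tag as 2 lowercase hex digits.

96

Key "mxox" = 6d 78 6f 78 is exactly B = 4 bytes: K' = 6d 78 6f 78.
K' ⊕ ipad = 5b 4e 59 4e.  K' ⊕ opad = 31 24 33 24.
Inner input = (K'⊕ipad) ∥ m = 5b 4e 59 4e ∥ 73 42 e5.
Inner hash: sum = 91+78+89+78+115+66+229 = 746; mod 256 = 234 → ea.
Outer input = (K'⊕opad) ∥ inner = 31 24 33 24 ∥ ea.
Outer hash (tag): sum = 49+36+51+36+234 = 406; mod 256 = 150 → 96.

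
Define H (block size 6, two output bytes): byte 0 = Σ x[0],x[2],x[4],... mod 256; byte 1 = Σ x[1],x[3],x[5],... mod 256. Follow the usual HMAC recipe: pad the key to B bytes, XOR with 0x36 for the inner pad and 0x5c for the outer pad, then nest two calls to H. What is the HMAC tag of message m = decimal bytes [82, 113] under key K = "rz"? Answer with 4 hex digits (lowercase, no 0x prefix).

Key "rz" = 72 7a is 2 bytes ≤ B = 6; zero-pad to 6 bytes: K' = 72 7a 00 00 00 00.
K' ⊕ ipad = 44 4c 36 36 36 36.  K' ⊕ opad = 2e 26 5c 5c 5c 5c.
Inner input = (K'⊕ipad) ∥ m = 44 4c 36 36 36 36 ∥ 52 71.
Inner hash: even-index sum = 258 mod 256 = 2; odd-index sum = 297 mod 256 = 41 → 02 29.
Outer input = (K'⊕opad) ∥ inner = 2e 26 5c 5c 5c 5c ∥ 02 29.
Outer hash (tag): even-index sum = 232 mod 256 = 232; odd-index sum = 263 mod 256 = 7 → e8 07.

e807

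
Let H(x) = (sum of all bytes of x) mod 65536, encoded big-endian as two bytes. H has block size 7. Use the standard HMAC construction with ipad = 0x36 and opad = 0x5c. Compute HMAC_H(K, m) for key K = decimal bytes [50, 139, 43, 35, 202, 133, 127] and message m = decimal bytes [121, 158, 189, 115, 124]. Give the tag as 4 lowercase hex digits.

0480

Key decimal bytes [50, 139, 43, 35, 202, 133, 127] = 32 8b 2b 23 ca 85 7f is exactly B = 7 bytes: K' = 32 8b 2b 23 ca 85 7f.
K' ⊕ ipad = 04 bd 1d 15 fc b3 49.  K' ⊕ opad = 6e d7 77 7f 96 d9 23.
Inner input = (K'⊕ipad) ∥ m = 04 bd 1d 15 fc b3 49 ∥ 79 9e bd 73 7c.
Inner hash: sum = 4+189+29+21+252+179+73+121+158+189+115+124 = 1454 → 05 ae.
Outer input = (K'⊕opad) ∥ inner = 6e d7 77 7f 96 d9 23 ∥ 05 ae.
Outer hash (tag): sum = 110+215+119+127+150+217+35+5+174 = 1152 → 04 80.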